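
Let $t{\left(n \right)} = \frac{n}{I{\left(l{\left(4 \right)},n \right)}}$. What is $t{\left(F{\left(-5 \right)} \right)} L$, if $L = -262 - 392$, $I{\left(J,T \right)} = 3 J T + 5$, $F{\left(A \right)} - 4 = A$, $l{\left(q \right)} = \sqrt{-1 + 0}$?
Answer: $\frac{1635}{17} + \frac{981 i}{17} \approx 96.177 + 57.706 i$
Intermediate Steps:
$l{\left(q \right)} = i$ ($l{\left(q \right)} = \sqrt{-1} = i$)
$F{\left(A \right)} = 4 + A$
$I{\left(J,T \right)} = 5 + 3 J T$ ($I{\left(J,T \right)} = 3 J T + 5 = 5 + 3 J T$)
$t{\left(n \right)} = \frac{n}{5 + 3 i n}$
$L = -654$ ($L = -262 - 392 = -654$)
$t{\left(F{\left(-5 \right)} \right)} L = \frac{4 - 5}{5 + 3 i \left(4 - 5\right)} \left(-654\right) = - \frac{1}{5 + 3 i \left(-1\right)} \left(-654\right) = - \frac{1}{5 - 3 i} \left(-654\right) = - \frac{5 + 3 i}{34} \left(-654\right) = \frac{327 \left(5 + 3 i\right)}{17}$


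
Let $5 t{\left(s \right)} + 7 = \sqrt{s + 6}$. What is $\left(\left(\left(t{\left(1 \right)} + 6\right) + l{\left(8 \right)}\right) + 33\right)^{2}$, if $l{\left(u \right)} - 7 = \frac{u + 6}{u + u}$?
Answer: $\frac{3309209}{1600} + \frac{1819 \sqrt{7}}{100} \approx 2116.4$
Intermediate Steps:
$l{\left(u \right)} = 7 + \frac{6 + u}{2 u}$ ($l{\left(u \right)} = 7 + \frac{u + 6}{u + u} = 7 + \frac{6 + u}{2 u}$)
$t{\left(s \right)} = - \frac{7}{5} + \frac{\sqrt{6 + s}}{5}$ ($t{\left(s \right)} = - \frac{7}{5} + \frac{\sqrt{s + 6}}{5} = - \frac{7}{5} + \frac{\sqrt{6 + s}}{5}$)
$\left(\left(\left(t{\left(1 \right)} + 6\right) + l{\left(8 \right)}\right) + 33\right)^{2} = \left(\left(\left(\left(- \frac{7}{5} + \frac{\sqrt{6 + 1}}{5}\right) + 6\right) + \left(\frac{15}{2} + \frac{3}{8}\right)\right) + 33\right)^{2} = \left(\left(\left(\left(- \frac{7}{5} + \frac{\sqrt{7}}{5}\right) + 6\right) + \left(\frac{15}{2} + 3 \cdot \frac{1}{8}\right)\right) + 33\right)^{2} = \left(\left(\left(\frac{23}{5} + \frac{\sqrt{7}}{5}\right) + \left(\frac{15}{2} + \frac{3}{8}\right)\right) + 33\right)^{2} = \left(\left(\left(\frac{23}{5} + \frac{\sqrt{7}}{5}\right) + \frac{63}{8}\right) + 33\right)^{2} = \left(\left(\frac{499}{40} + \frac{\sqrt{7}}{5}\right) + 33\right)^{2} = \left(\frac{1819}{40} + \frac{\sqrt{7}}{5}\right)^{2}$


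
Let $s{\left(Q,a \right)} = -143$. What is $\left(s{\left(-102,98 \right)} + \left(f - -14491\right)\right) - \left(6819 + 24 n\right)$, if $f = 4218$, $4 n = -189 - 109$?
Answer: $13535$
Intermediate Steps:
$n = - \frac{149}{2}$ ($n = \frac{-189 - 109}{4} = \frac{1}{4} \left(-298\right) = - \frac{149}{2} \approx -74.5$)
$\left(s{\left(-102,98 \right)} + \left(f - -14491\right)\right) - \left(6819 + 24 n\right) = \left(-143 + \left(4218 - -14491\right)\right) - 5031 = \left(-143 + \left(4218 + 14491\right)\right) + \left(\left(1788 - 66\right) - 6753\right) = \left(-143 + 18709\right) + \left(1722 - 6753\right) = 18566 - 5031 = 13535$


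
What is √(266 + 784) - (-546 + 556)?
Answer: -10 + 5*√42 ≈ 22.404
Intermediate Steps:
√(266 + 784) - (-546 + 556) = √1050 - 1*10 = 5*√42 - 10 = -10 + 5*√42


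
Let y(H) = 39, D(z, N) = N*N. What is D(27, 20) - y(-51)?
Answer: 361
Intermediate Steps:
D(z, N) = N**2
D(27, 20) - y(-51) = 20**2 - 1*39 = 400 - 39 = 361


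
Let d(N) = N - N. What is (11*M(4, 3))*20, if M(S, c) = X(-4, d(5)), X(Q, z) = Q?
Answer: -880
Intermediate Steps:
d(N) = 0
M(S, c) = -4
(11*M(4, 3))*20 = (11*(-4))*20 = -44*20 = -880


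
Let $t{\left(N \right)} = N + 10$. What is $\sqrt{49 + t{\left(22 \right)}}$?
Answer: $9$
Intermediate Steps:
$t{\left(N \right)} = 10 + N$
$\sqrt{49 + t{\left(22 \right)}} = \sqrt{49 + \left(10 + 22\right)} = \sqrt{49 + 32} = \sqrt{81} = 9$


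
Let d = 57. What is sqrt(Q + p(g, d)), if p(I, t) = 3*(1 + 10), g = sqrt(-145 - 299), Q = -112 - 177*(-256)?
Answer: sqrt(45233) ≈ 212.68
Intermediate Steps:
Q = 45200 (Q = -112 + 45312 = 45200)
g = 2*I*sqrt(111) (g = sqrt(-444) = 2*I*sqrt(111) ≈ 21.071*I)
p(I, t) = 33 (p(I, t) = 3*11 = 33)
sqrt(Q + p(g, d)) = sqrt(45200 + 33) = sqrt(45233)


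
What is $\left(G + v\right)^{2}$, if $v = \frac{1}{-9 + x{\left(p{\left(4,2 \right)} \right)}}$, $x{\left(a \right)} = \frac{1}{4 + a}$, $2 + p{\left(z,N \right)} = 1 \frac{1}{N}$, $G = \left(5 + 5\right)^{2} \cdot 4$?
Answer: $\frac{295668025}{1849} \approx 1.5991 \cdot 10^{5}$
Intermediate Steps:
$G = 400$ ($G = 10^{2} \cdot 4 = 100 \cdot 4 = 400$)
$p{\left(z,N \right)} = -2 + \frac{1}{N}$ ($p{\left(z,N \right)} = -2 + 1 \frac{1}{N} = -2 + \frac{1}{N}$)
$v = - \frac{5}{43}$ ($v = \frac{1}{-9 + \frac{1}{4 - \left(2 - \frac{1}{2}\right)}} = \frac{1}{-9 + \frac{1}{4 + \left(-2 + \frac{1}{2}\right)}} = \frac{1}{-9 + \frac{1}{4 - \frac{3}{2}}} = \frac{1}{-9 + \frac{1}{\frac{5}{2}}} = \frac{1}{-9 + \frac{2}{5}} = \frac{1}{- \frac{43}{5}} = - \frac{5}{43} \approx -0.11628$)
$\left(G + v\right)^{2} = \left(400 - \frac{5}{43}\right)^{2} = \left(\frac{17195}{43}\right)^{2} = \frac{295668025}{1849}$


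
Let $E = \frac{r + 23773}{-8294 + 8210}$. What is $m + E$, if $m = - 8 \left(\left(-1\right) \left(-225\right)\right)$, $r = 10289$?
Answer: $- \frac{4411}{2} \approx -2205.5$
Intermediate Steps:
$E = - \frac{811}{2}$ ($E = \frac{10289 + 23773}{-8294 + 8210} = \frac{34062}{-84} = 34062 \left(- \frac{1}{84}\right) = - \frac{811}{2} \approx -405.5$)
$m = -1800$ ($m = \left(-8\right) 225 = -1800$)
$m + E = -1800 - \frac{811}{2} = - \frac{4411}{2}$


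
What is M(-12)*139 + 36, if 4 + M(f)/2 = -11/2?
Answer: -2605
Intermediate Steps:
M(f) = -19 (M(f) = -8 + 2*(-11/2) = -8 - 11 = -19)
M(-12)*139 + 36 = -19*139 + 36 = -2641 + 36 = -2605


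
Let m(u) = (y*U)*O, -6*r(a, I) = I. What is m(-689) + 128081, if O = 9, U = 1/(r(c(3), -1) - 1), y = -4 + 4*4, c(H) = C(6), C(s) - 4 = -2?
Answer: 639757/5 ≈ 1.2795e+5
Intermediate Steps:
C(s) = 2 (C(s) = 4 - 2 = 2)
c(H) = 2
y = 12 (y = -4 + 16 = 12)
r(a, I) = -I/6
U = -6/5 (U = 1/(-1/6*(-1) - 1) = 1/(1/6 - 1) = 1/(-5/6) = -6/5 ≈ -1.2000)
m(u) = -648/5 (m(u) = (12*(-6/5))*9 = -72/5*9 = -648/5)
m(-689) + 128081 = -648/5 + 128081 = 639757/5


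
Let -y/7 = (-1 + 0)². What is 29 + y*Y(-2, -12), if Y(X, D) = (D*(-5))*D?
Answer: 5069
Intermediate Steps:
Y(X, D) = -5*D² (Y(X, D) = (-5*D)*D = -5*D²)
y = -7 (y = -7*(-1 + 0)² = -7*(-1)² = -7*1 = -7)
29 + y*Y(-2, -12) = 29 - (-35)*(-12)² = 29 - (-35)*144 = 29 - 7*(-720) = 29 + 5040 = 5069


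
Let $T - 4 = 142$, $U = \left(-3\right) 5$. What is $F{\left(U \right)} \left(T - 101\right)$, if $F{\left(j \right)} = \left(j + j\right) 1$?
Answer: $-1350$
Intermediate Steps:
$U = -15$
$F{\left(j \right)} = 2 j$ ($F{\left(j \right)} = 2 j 1 = 2 j$)
$T = 146$ ($T = 4 + 142 = 146$)
$F{\left(U \right)} \left(T - 101\right) = 2 \left(-15\right) \left(146 - 101\right) = \left(-30\right) 45 = -1350$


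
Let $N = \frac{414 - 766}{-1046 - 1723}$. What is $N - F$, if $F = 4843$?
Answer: $- \frac{13409915}{2769} \approx -4842.9$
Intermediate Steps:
$N = \frac{352}{2769}$ ($N = - \frac{352}{-2769} = \left(-352\right) \left(- \frac{1}{2769}\right) = \frac{352}{2769} \approx 0.12712$)
$N - F = \frac{352}{2769} - 4843 = - \frac{13409915}{2769}$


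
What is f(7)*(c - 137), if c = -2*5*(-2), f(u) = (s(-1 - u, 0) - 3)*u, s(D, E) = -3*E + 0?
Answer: 2457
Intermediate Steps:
s(D, E) = -3*E
f(u) = -3*u (f(u) = (-3*0 - 3)*u = (0 - 3)*u = -3*u)
c = 20 (c = -10*(-2) = 20)
f(7)*(c - 137) = (-3*7)*(20 - 137) = -21*(-117) = 2457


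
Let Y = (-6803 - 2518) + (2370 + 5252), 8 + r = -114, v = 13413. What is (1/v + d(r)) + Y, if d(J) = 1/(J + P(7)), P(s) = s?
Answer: -2620712303/1542495 ≈ -1699.0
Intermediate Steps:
r = -122 (r = -8 - 114 = -122)
d(J) = 1/(7 + J) (d(J) = 1/(J + 7) = 1/(7 + J))
Y = -1699 (Y = -9321 + 7622 = -1699)
(1/v + d(r)) + Y = (1/13413 + 1/(7 - 122)) - 1699 = (1/13413 + 1/(-115)) - 1699 = (1/13413 - 1/115) - 1699 = -13298/1542495 - 1699 = -2620712303/1542495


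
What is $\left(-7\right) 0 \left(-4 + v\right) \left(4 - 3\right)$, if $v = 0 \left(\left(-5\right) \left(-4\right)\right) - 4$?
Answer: $0$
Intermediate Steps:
$v = -4$ ($v = 0 \cdot 20 - 4 = 0 - 4 = -4$)
$\left(-7\right) 0 \left(-4 + v\right) \left(4 - 3\right) = \left(-7\right) 0 \left(-4 - 4\right) \left(4 - 3\right) = 0 \left(\left(-8\right) 1\right) = 0 \left(-8\right) = 0$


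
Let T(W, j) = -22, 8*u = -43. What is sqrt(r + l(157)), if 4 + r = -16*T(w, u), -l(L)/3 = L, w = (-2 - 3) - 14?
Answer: I*sqrt(123) ≈ 11.091*I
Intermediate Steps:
u = -43/8 (u = (1/8)*(-43) = -43/8 ≈ -5.3750)
w = -19 (w = -5 - 14 = -19)
l(L) = -3*L
r = 348 (r = -4 - 16*(-22) = -4 + 352 = 348)
sqrt(r + l(157)) = sqrt(348 - 3*157) = sqrt(348 - 471) = sqrt(-123) = I*sqrt(123)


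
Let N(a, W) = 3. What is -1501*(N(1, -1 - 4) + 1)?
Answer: -6004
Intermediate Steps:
-1501*(N(1, -1 - 4) + 1) = -1501*(3 + 1) = -1501*4 = -6004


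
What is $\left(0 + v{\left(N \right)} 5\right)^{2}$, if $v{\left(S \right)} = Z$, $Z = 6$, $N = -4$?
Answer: $900$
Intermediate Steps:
$v{\left(S \right)} = 6$
$\left(0 + v{\left(N \right)} 5\right)^{2} = \left(0 + 6 \cdot 5\right)^{2} = \left(0 + 30\right)^{2} = 30^{2} = 900$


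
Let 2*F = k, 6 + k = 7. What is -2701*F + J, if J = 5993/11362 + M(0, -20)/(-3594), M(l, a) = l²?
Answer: -589938/437 ≈ -1350.0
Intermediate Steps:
k = 1 (k = -6 + 7 = 1)
F = ½ (F = (½)*1 = ½ ≈ 0.50000)
J = 461/874 (J = 5993/11362 + 0²/(-3594) = 5993*(1/11362) + 0*(-1/3594) = 461/874 + 0 = 461/874 ≈ 0.52746)
-2701*F + J = -2701*½ + 461/874 = -2701/2 + 461/874 = -589938/437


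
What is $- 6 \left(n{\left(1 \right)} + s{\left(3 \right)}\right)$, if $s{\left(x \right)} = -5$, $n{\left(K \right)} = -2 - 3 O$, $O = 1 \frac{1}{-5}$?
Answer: $\frac{192}{5} \approx 38.4$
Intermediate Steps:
$O = - \frac{1}{5}$ ($O = 1 \left(- \frac{1}{5}\right) = - \frac{1}{5} \approx -0.2$)
$n{\left(K \right)} = - \frac{7}{5}$ ($n{\left(K \right)} = -2 - - \frac{3}{5} = -2 + \frac{3}{5} = - \frac{7}{5}$)
$- 6 \left(n{\left(1 \right)} + s{\left(3 \right)}\right) = - 6 \left(- \frac{7}{5} - 5\right) = \left(-6\right) \left(- \frac{32}{5}\right) = \frac{192}{5}$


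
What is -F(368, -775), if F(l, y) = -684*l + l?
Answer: 251344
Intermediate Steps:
F(l, y) = -683*l
-F(368, -775) = -(-683)*368 = -1*(-251344) = 251344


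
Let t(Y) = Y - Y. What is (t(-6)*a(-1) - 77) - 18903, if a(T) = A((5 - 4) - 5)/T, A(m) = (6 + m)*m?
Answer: -18980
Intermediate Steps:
A(m) = m*(6 + m)
a(T) = -8/T (a(T) = (((5 - 4) - 5)*(6 + ((5 - 4) - 5)))/T = ((1 - 5)*(6 + (1 - 5)))/T = (-4*(6 - 4))/T = (-4*2)/T = -8/T)
t(Y) = 0
(t(-6)*a(-1) - 77) - 18903 = (0*(-8/(-1)) - 77) - 18903 = (0*(-8*(-1)) - 77) - 18903 = (0*8 - 77) - 18903 = (0 - 77) - 18903 = -77 - 18903 = -18980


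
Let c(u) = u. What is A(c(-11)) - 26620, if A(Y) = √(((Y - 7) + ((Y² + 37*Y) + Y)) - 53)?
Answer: -26620 + 4*I*√23 ≈ -26620.0 + 19.183*I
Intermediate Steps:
A(Y) = √(-60 + Y² + 39*Y) (A(Y) = √(((-7 + Y) + (Y² + 38*Y)) - 53) = √((-7 + Y² + 39*Y) - 53) = √(-60 + Y² + 39*Y))
A(c(-11)) - 26620 = √(-60 + (-11)² + 39*(-11)) - 26620 = √(-60 + 121 - 429) - 26620 = √(-368) - 26620 = 4*I*√23 - 26620 = -26620 + 4*I*√23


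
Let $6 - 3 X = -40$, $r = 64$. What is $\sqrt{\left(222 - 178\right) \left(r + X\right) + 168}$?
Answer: $\frac{28 \sqrt{42}}{3} \approx 60.487$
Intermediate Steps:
$X = \frac{46}{3}$ ($X = 2 - - \frac{40}{3} = 2 + \frac{40}{3} = \frac{46}{3} \approx 15.333$)
$\sqrt{\left(222 - 178\right) \left(r + X\right) + 168} = \sqrt{\left(222 - 178\right) \left(64 + \frac{46}{3}\right) + 168} = \sqrt{44 \cdot \frac{238}{3} + 168} = \sqrt{\frac{10472}{3} + 168} = \sqrt{\frac{10976}{3}} = \frac{28 \sqrt{42}}{3}$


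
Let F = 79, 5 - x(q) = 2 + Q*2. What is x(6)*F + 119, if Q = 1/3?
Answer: 910/3 ≈ 303.33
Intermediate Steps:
Q = 1/3 ≈ 0.33333
x(q) = 7/3 (x(q) = 5 - (2 + (1/3)*2) = 5 - (2 + 2/3) = 5 - 1*8/3 = 5 - 8/3 = 7/3)
x(6)*F + 119 = (7/3)*79 + 119 = 553/3 + 119 = 910/3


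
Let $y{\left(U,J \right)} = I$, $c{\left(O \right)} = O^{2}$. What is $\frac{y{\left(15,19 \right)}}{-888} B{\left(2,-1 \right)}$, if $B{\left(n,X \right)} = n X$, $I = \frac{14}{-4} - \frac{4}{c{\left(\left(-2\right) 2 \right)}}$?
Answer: $- \frac{5}{592} \approx -0.0084459$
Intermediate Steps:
$I = - \frac{15}{4}$ ($I = \frac{14}{-4} - \frac{4}{\left(\left(-2\right) 2\right)^{2}} = 14 \left(- \frac{1}{4}\right) - \frac{4}{\left(-4\right)^{2}} = - \frac{7}{2} - \frac{4}{16} = - \frac{7}{2} - \frac{1}{4} = - \frac{15}{4} \approx -3.75$)
$y{\left(U,J \right)} = - \frac{15}{4}$
$B{\left(n,X \right)} = X n$
$\frac{y{\left(15,19 \right)}}{-888} B{\left(2,-1 \right)} = - \frac{15}{4 \left(-888\right)} \left(\left(-1\right) 2\right) = \left(- \frac{15}{4}\right) \left(- \frac{1}{888}\right) \left(-2\right) = \frac{5}{1184} \left(-2\right) = - \frac{5}{592}$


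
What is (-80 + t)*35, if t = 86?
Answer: 210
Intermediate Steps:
(-80 + t)*35 = (-80 + 86)*35 = 6*35 = 210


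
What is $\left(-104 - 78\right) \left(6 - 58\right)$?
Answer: $9464$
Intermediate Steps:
$\left(-104 - 78\right) \left(6 - 58\right) = - 182 \left(6 - 58\right) = \left(-182\right) \left(-52\right) = 9464$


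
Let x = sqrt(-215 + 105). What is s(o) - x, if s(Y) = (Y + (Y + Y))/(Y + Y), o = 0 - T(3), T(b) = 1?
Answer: 3/2 - I*sqrt(110) ≈ 1.5 - 10.488*I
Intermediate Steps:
o = -1 (o = 0 - 1*1 = 0 - 1 = -1)
s(Y) = 3/2 (s(Y) = (Y + 2*Y)/((2*Y)) = (3*Y)*(1/(2*Y)) = 3/2)
x = I*sqrt(110) (x = sqrt(-110) = I*sqrt(110) ≈ 10.488*I)
s(o) - x = 3/2 - I*sqrt(110)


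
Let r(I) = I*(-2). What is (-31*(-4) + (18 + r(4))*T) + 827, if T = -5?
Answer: 901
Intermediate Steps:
r(I) = -2*I
(-31*(-4) + (18 + r(4))*T) + 827 = (-31*(-4) + (18 - 2*4)*(-5)) + 827 = (124 + (18 - 8)*(-5)) + 827 = (124 + 10*(-5)) + 827 = (124 - 50) + 827 = 74 + 827 = 901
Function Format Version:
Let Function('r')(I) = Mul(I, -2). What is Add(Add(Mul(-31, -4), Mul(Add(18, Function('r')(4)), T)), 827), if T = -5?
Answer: 901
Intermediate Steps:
Function('r')(I) = Mul(-2, I)
Add(Add(Mul(-31, -4), Mul(Add(18, Function('r')(4)), T)), 827) = Add(Add(Mul(-31, -4), Mul(Add(18, Mul(-2, 4)), -5)), 827) = Add(Add(124, Mul(Add(18, -8), -5)), 827) = Add(Add(124, Mul(10, -5)), 827) = Add(Add(124, -50), 827) = Add(74, 827) = 901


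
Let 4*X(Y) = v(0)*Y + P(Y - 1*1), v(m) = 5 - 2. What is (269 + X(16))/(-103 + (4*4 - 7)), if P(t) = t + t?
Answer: -577/188 ≈ -3.0691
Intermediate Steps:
P(t) = 2*t
v(m) = 3
X(Y) = -½ + 5*Y/4 (X(Y) = (3*Y + 2*(Y - 1*1))/4 = (3*Y + 2*(Y - 1))/4 = (3*Y + 2*(-1 + Y))/4 = (3*Y + (-2 + 2*Y))/4 = (-2 + 5*Y)/4 = -½ + 5*Y/4)
(269 + X(16))/(-103 + (4*4 - 7)) = (269 + (-½ + (5/4)*16))/(-103 + (4*4 - 7)) = (269 + (-½ + 20))/(-103 + (16 - 7)) = (269 + 39/2)/(-103 + 9) = (577/2)/(-94) = (577/2)*(-1/94) = -577/188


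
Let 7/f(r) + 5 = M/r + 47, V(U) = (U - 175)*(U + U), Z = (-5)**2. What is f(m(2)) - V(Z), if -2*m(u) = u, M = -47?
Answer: 667507/89 ≈ 7500.1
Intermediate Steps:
m(u) = -u/2
Z = 25
V(U) = 2*U*(-175 + U) (V(U) = (-175 + U)*(2*U) = 2*U*(-175 + U))
f(r) = 7/(42 - 47/r) (f(r) = 7/(-5 + (-47/r + 47)) = 7/(-5 + (47 - 47/r)) = 7/(42 - 47/r))
f(m(2)) - V(Z) = 7*(-1/2*2)/(-47 + 42*(-1/2*2)) - 2*25*(-175 + 25) = 7*(-1)/(-47 + 42*(-1)) - 2*25*(-150) = 7*(-1)/(-47 - 42) - 1*(-7500) = 7*(-1)/(-89) + 7500 = 7*(-1)*(-1/89) + 7500 = 7/89 + 7500 = 667507/89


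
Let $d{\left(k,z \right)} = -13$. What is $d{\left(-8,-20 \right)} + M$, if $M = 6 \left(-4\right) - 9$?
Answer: $-46$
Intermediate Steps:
$M = -33$ ($M = -24 - 9 = -33$)
$d{\left(-8,-20 \right)} + M = -13 - 33 = -46$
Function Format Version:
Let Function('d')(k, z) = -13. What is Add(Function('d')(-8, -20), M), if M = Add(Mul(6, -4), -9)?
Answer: -46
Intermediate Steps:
M = -33 (M = Add(-24, -9) = -33)
Add(Function('d')(-8, -20), M) = Add(-13, -33) = -46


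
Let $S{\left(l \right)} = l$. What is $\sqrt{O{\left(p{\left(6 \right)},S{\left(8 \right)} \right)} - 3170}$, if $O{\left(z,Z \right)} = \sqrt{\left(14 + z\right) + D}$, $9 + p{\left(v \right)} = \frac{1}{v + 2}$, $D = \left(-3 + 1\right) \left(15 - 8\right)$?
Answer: $\frac{\sqrt{-12680 + i \sqrt{142}}}{2} \approx 0.026456 + 56.303 i$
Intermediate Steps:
$D = -14$ ($D = \left(-2\right) 7 = -14$)
$p{\left(v \right)} = -9 + \frac{1}{2 + v}$ ($p{\left(v \right)} = -9 + \frac{1}{v + 2} = -9 + \frac{1}{2 + v}$)
$O{\left(z,Z \right)} = \sqrt{z}$ ($O{\left(z,Z \right)} = \sqrt{\left(14 + z\right) - 14} = \sqrt{z}$)
$\sqrt{O{\left(p{\left(6 \right)},S{\left(8 \right)} \right)} - 3170} = \sqrt{\sqrt{\frac{-17 - 54}{2 + 6}} - 3170} = \sqrt{\sqrt{\frac{-17 - 54}{8}} - 3170} = \sqrt{\sqrt{\frac{1}{8} \left(-71\right)} - 3170} = \sqrt{\sqrt{- \frac{71}{8}} - 3170} = \sqrt{\frac{i \sqrt{142}}{4} - 3170} = \sqrt{-3170 + \frac{i \sqrt{142}}{4}}$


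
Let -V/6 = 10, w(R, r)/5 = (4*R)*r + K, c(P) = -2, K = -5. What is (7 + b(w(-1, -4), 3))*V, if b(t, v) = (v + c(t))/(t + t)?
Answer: -4626/11 ≈ -420.55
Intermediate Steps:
w(R, r) = -25 + 20*R*r (w(R, r) = 5*((4*R)*r - 5) = 5*(4*R*r - 5) = 5*(-5 + 4*R*r) = -25 + 20*R*r)
b(t, v) = (-2 + v)/(2*t) (b(t, v) = (v - 2)/(t + t) = (-2 + v)/((2*t)) = (-2 + v)*(1/(2*t)) = (-2 + v)/(2*t))
V = -60 (V = -6*10 = -60)
(7 + b(w(-1, -4), 3))*V = (7 + (-2 + 3)/(2*(-25 + 20*(-1)*(-4))))*(-60) = (7 + (½)*1/(-25 + 80))*(-60) = (7 + (½)*1/55)*(-60) = (7 + (½)*(1/55)*1)*(-60) = (7 + 1/110)*(-60) = (771/110)*(-60) = -4626/11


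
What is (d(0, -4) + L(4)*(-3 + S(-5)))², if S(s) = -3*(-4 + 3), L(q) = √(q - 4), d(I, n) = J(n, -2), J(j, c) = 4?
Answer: 16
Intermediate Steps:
d(I, n) = 4
L(q) = √(-4 + q)
S(s) = 3 (S(s) = -3*(-1) = 3)
(d(0, -4) + L(4)*(-3 + S(-5)))² = (4 + √(-4 + 4)*(-3 + 3))² = (4 + √0*0)² = (4 + 0*0)² = (4 + 0)² = 4² = 16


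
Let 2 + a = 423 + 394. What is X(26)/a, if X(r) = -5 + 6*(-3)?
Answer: -23/815 ≈ -0.028221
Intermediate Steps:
a = 815 (a = -2 + (423 + 394) = -2 + 817 = 815)
X(r) = -23 (X(r) = -5 - 18 = -23)
X(26)/a = -23/815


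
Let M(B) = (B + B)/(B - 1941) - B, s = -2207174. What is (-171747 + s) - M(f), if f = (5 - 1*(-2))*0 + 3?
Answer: -768390513/323 ≈ -2.3789e+6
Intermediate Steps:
f = 3 (f = (5 + 2)*0 + 3 = 7*0 + 3 = 0 + 3 = 3)
M(B) = -B + 2*B/(-1941 + B) (M(B) = (2*B)/(-1941 + B) - B = 2*B/(-1941 + B) - B = -B + 2*B/(-1941 + B))
(-171747 + s) - M(f) = (-171747 - 2207174) - 3*(1943 - 1*3)/(-1941 + 3) = -2378921 - 3*(1943 - 3)/(-1938) = -2378921 - 3*(-1)*1940/1938 = -2378921 - 1*(-970/323) = -2378921 + 970/323 = -768390513/323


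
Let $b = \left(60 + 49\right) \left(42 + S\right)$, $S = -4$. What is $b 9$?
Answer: $37278$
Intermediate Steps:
$b = 4142$ ($b = \left(60 + 49\right) \left(42 - 4\right) = 109 \cdot 38 = 4142$)
$b 9 = 4142 \cdot 9 = 37278$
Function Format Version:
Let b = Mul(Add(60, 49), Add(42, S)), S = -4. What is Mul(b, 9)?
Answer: 37278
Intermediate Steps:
b = 4142 (b = Mul(Add(60, 49), Add(42, -4)) = Mul(109, 38) = 4142)
Mul(b, 9) = Mul(4142, 9) = 37278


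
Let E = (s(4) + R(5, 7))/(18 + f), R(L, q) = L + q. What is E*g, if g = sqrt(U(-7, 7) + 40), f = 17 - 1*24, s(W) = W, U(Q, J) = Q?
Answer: 16*sqrt(33)/11 ≈ 8.3557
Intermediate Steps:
f = -7 (f = 17 - 24 = -7)
g = sqrt(33) (g = sqrt(-7 + 40) = sqrt(33) ≈ 5.7446)
E = 16/11 (E = (4 + (5 + 7))/(18 - 7) = (4 + 12)/11 = 16*(1/11) = 16/11 ≈ 1.4545)
E*g = 16*sqrt(33)/11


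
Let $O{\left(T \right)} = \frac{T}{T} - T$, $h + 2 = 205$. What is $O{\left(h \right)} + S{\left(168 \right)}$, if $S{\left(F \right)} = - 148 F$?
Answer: $-25066$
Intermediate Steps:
$h = 203$ ($h = -2 + 205 = 203$)
$O{\left(T \right)} = 1 - T$
$O{\left(h \right)} + S{\left(168 \right)} = \left(1 - 203\right) - 24864 = -202 - 24864 = -25066$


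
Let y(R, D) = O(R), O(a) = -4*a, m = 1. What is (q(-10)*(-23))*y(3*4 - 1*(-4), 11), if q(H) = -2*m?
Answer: -2944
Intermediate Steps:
y(R, D) = -4*R
q(H) = -2 (q(H) = -2*1 = -2)
(q(-10)*(-23))*y(3*4 - 1*(-4), 11) = (-2*(-23))*(-4*(3*4 - 1*(-4))) = 46*(-4*(12 + 4)) = 46*(-4*16) = 46*(-64) = -2944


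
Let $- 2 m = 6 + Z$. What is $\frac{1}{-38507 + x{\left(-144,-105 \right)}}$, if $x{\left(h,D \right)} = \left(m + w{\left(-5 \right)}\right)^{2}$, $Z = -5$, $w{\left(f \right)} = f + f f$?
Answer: $- \frac{4}{152507} \approx -2.6228 \cdot 10^{-5}$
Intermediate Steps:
$w{\left(f \right)} = f + f^{2}$
$m = - \frac{1}{2}$ ($m = - \frac{6 - 5}{2} = \left(- \frac{1}{2}\right) 1 = - \frac{1}{2} \approx -0.5$)
$x{\left(h,D \right)} = \frac{1521}{4}$ ($x{\left(h,D \right)} = \left(- \frac{1}{2} - 5 \left(1 - 5\right)\right)^{2} = \left(- \frac{1}{2} - -20\right)^{2} = \left(- \frac{1}{2} + 20\right)^{2} = \left(\frac{39}{2}\right)^{2} = \frac{1521}{4}$)
$\frac{1}{-38507 + x{\left(-144,-105 \right)}} = \frac{1}{-38507 + \frac{1521}{4}} = \frac{1}{- \frac{152507}{4}} = - \frac{4}{152507}$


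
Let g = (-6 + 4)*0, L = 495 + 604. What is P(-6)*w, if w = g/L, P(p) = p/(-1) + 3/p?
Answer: 0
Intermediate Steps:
P(p) = -p + 3/p (P(p) = p*(-1) + 3/p = -p + 3/p)
L = 1099
g = 0 (g = -2*0 = 0)
w = 0 (w = 0/1099 = 0*(1/1099) = 0)
P(-6)*w = (-1*(-6) + 3/(-6))*0 = (6 + 3*(-⅙))*0 = (6 - ½)*0 = (11/2)*0 = 0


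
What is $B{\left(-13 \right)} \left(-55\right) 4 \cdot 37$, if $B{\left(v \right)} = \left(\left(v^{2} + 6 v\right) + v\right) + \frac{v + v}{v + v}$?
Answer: $-643060$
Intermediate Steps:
$B{\left(v \right)} = 1 + v^{2} + 7 v$ ($B{\left(v \right)} = \left(v^{2} + 7 v\right) + \frac{2 v}{2 v} = \left(v^{2} + 7 v\right) + 2 v \frac{1}{2 v} = \left(v^{2} + 7 v\right) + 1 = 1 + v^{2} + 7 v$)
$B{\left(-13 \right)} \left(-55\right) 4 \cdot 37 = \left(1 + \left(-13\right)^{2} + 7 \left(-13\right)\right) \left(-55\right) 4 \cdot 37 = \left(1 + 169 - 91\right) \left(-55\right) 148 = 79 \left(-55\right) 148 = \left(-4345\right) 148 = -643060$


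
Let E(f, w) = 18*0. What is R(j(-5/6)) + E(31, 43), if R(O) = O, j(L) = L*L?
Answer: 25/36 ≈ 0.69444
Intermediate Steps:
j(L) = L²
E(f, w) = 0
R(j(-5/6)) + E(31, 43) = (-5/6)² + 0 = (-5*⅙)² + 0 = (-⅚)² + 0 = 25/36 + 0 = 25/36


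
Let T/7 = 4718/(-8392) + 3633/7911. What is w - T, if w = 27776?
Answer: 307345304441/11064852 ≈ 27777.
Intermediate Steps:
T = -7975289/11064852 (T = 7*(4718/(-8392) + 3633/7911) = 7*(4718*(-1/8392) + 3633*(1/7911)) = 7*(-2359/4196 + 1211/2637) = 7*(-1139327/11064852) = -7975289/11064852 ≈ -0.72078)
w - T = 27776 - 1*(-7975289/11064852) = 27776 + 7975289/11064852 = 307345304441/11064852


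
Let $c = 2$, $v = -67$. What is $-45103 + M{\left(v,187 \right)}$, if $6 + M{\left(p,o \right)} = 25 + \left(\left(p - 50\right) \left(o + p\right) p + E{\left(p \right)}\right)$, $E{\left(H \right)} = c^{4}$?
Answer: $895612$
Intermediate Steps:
$E{\left(H \right)} = 16$ ($E{\left(H \right)} = 2^{4} = 16$)
$M{\left(p,o \right)} = 35 + p \left(-50 + p\right) \left(o + p\right)$ ($M{\left(p,o \right)} = -6 + \left(25 + \left(\left(p - 50\right) \left(o + p\right) p + 16\right)\right) = -6 + \left(25 + \left(\left(-50 + p\right) \left(o + p\right) p + 16\right)\right) = -6 + \left(25 + \left(p \left(-50 + p\right) \left(o + p\right) + 16\right)\right) = -6 + \left(25 + \left(16 + p \left(-50 + p\right) \left(o + p\right)\right)\right) = -6 + \left(41 + p \left(-50 + p\right) \left(o + p\right)\right) = 35 + p \left(-50 + p\right) \left(o + p\right)$)
$-45103 + M{\left(v,187 \right)} = -45103 + \left(35 + \left(-67\right)^{3} - 50 \left(-67\right)^{2} + 187 \left(-67\right)^{2} - 9350 \left(-67\right)\right) = -45103 + \left(35 - 300763 - 224450 + 187 \cdot 4489 + 626450\right) = -45103 + \left(35 - 300763 - 224450 + 839443 + 626450\right) = -45103 + 940715 = 895612$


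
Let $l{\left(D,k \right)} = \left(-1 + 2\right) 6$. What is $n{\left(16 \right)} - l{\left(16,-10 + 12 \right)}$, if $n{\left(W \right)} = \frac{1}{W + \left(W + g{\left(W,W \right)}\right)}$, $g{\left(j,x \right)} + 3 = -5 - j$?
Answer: $- \frac{47}{8} \approx -5.875$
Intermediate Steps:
$l{\left(D,k \right)} = 6$ ($l{\left(D,k \right)} = 1 \cdot 6 = 6$)
$g{\left(j,x \right)} = -8 - j$ ($g{\left(j,x \right)} = -3 - \left(5 + j\right) = -8 - j$)
$n{\left(W \right)} = \frac{1}{-8 + W}$ ($n{\left(W \right)} = \frac{1}{W + \left(W - \left(8 + W\right)\right)} = \frac{1}{W - 8} = \frac{1}{-8 + W}$)
$n{\left(16 \right)} - l{\left(16,-10 + 12 \right)} = \frac{1}{-8 + 16} - 6 = \frac{1}{8} - 6 = - \frac{47}{8}$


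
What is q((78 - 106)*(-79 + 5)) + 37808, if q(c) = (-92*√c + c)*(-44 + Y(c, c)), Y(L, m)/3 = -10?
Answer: -115520 + 13616*√518 ≈ 1.9438e+5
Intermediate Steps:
Y(L, m) = -30 (Y(L, m) = 3*(-10) = -30)
q(c) = -74*c + 6808*√c (q(c) = (-92*√c + c)*(-44 - 30) = (c - 92*√c)*(-74) = -74*c + 6808*√c)
q((78 - 106)*(-79 + 5)) + 37808 = (-74*(78 - 106)*(-79 + 5) + 6808*√((78 - 106)*(-79 + 5))) + 37808 = (-(-2072)*(-74) + 6808*√(-28*(-74))) + 37808 = (-74*2072 + 6808*√2072) + 37808 = (-153328 + 6808*(2*√518)) + 37808 = (-153328 + 13616*√518) + 37808 = -115520 + 13616*√518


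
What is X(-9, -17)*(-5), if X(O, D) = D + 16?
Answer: 5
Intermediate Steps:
X(O, D) = 16 + D
X(-9, -17)*(-5) = (16 - 17)*(-5) = -1*(-5) = 5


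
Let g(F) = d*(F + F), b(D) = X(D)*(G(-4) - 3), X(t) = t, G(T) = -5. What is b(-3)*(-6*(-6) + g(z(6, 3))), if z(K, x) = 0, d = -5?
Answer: 864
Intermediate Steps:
b(D) = -8*D (b(D) = D*(-5 - 3) = D*(-8) = -8*D)
g(F) = -10*F (g(F) = -5*(F + F) = -10*F)
b(-3)*(-6*(-6) + g(z(6, 3))) = (-8*(-3))*(-6*(-6) - 10*0) = 24*(36 + 0) = 24*36 = 864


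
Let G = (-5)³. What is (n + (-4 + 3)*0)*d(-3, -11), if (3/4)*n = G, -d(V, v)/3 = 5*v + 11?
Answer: -22000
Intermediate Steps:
d(V, v) = -33 - 15*v (d(V, v) = -3*(5*v + 11) = -3*(11 + 5*v) = -33 - 15*v)
G = -125
n = -500/3 (n = (4/3)*(-125) = -500/3 ≈ -166.67)
(n + (-4 + 3)*0)*d(-3, -11) = (-500/3 + (-4 + 3)*0)*(-33 - 15*(-11)) = (-500/3 - 1*0)*(-33 + 165) = (-500/3 + 0)*132 = -500/3*132 = -22000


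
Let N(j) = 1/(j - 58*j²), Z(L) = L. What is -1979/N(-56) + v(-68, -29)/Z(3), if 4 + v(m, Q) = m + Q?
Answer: 1080201427/3 ≈ 3.6007e+8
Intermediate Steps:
v(m, Q) = -4 + Q + m (v(m, Q) = -4 + (m + Q) = -4 + (Q + m) = -4 + Q + m)
-1979/N(-56) + v(-68, -29)/Z(3) = -1979/((-1/(-56*(-1 + 58*(-56))))) + (-4 - 29 - 68)/3 = -1979/((-1*(-1/56)/(-1 - 3248))) - 101*⅓ = -1979/((-1*(-1/56)/(-3249))) - 101/3 = -1979/((-1*(-1/56)*(-1/3249))) - 101/3 = -1979/(-1/181944) - 101/3 = -1979*(-181944) - 101/3 = 360067176 - 101/3 = 1080201427/3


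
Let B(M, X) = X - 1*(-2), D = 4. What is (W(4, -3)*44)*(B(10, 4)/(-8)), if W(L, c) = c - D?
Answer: 231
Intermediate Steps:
B(M, X) = 2 + X (B(M, X) = X + 2 = 2 + X)
W(L, c) = -4 + c (W(L, c) = c - 1*4 = c - 4 = -4 + c)
(W(4, -3)*44)*(B(10, 4)/(-8)) = ((-4 - 3)*44)*((2 + 4)/(-8)) = (-7*44)*(6*(-⅛)) = -308*(-¾) = 231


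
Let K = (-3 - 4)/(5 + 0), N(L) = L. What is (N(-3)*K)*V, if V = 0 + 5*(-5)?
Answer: -105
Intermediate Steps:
V = -25 (V = 0 - 25 = -25)
K = -7/5 ≈ -1.4000
(N(-3)*K)*V = -3*(-7/5)*(-25) = (21/5)*(-25) = -105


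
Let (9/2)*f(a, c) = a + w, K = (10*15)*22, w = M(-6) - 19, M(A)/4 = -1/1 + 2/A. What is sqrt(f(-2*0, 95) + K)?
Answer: sqrt(266862)/9 ≈ 57.399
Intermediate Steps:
M(A) = -4 + 8/A (M(A) = 4*(-1/1 + 2/A) = 4*(-1*1 + 2/A) = 4*(-1 + 2/A) = -4 + 8/A)
w = -73/3 (w = (-4 + 8/(-6)) - 19 = (-4 + 8*(-1/6)) - 19 = (-4 - 4/3) - 19 = -16/3 - 19 = -73/3 ≈ -24.333)
K = 3300 (K = 150*22 = 3300)
f(a, c) = -146/27 + 2*a/9 (f(a, c) = 2*(a - 73/3)/9 = 2*(-73/3 + a)/9 = -146/27 + 2*a/9)
sqrt(f(-2*0, 95) + K) = sqrt((-146/27 + 2*(-2*0)/9) + 3300) = sqrt((-146/27 + (2/9)*0) + 3300) = sqrt((-146/27 + 0) + 3300) = sqrt(-146/27 + 3300) = sqrt(88954/27) = sqrt(266862)/9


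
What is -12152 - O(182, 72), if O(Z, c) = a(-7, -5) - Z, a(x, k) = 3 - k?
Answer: -11978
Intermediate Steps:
O(Z, c) = 8 - Z (O(Z, c) = (3 - 1*(-5)) - Z = (3 + 5) - Z = 8 - Z)
-12152 - O(182, 72) = -12152 - (8 - 1*182) = -12152 - (8 - 182) = -12152 - 1*(-174) = -12152 + 174 = -11978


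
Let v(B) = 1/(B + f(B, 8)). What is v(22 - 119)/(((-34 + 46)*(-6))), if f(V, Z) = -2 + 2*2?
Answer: 1/6840 ≈ 0.00014620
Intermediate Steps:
f(V, Z) = 2 (f(V, Z) = -2 + 4 = 2)
v(B) = 1/(2 + B) (v(B) = 1/(B + 2) = 1/(2 + B))
v(22 - 119)/(((-34 + 46)*(-6))) = 1/((2 + (22 - 119))*(((-34 + 46)*(-6)))) = 1/((2 - 97)*((12*(-6)))) = 1/(-95*(-72)) = -1/95*(-1/72) = 1/6840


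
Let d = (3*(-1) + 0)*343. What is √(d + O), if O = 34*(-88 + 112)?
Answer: I*√213 ≈ 14.595*I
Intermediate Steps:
d = -1029 (d = (-3 + 0)*343 = -3*343 = -1029)
O = 816 (O = 34*24 = 816)
√(d + O) = √(-1029 + 816) = √(-213) = I*√213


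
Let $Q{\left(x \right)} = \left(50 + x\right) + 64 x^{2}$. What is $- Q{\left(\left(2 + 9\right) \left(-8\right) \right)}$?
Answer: $-495578$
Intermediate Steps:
$Q{\left(x \right)} = 50 + x + 64 x^{2}$
$- Q{\left(\left(2 + 9\right) \left(-8\right) \right)} = - (50 + \left(2 + 9\right) \left(-8\right) + 64 \left(\left(2 + 9\right) \left(-8\right)\right)^{2}) = - (50 + 11 \left(-8\right) + 64 \left(11 \left(-8\right)\right)^{2}) = - (50 - 88 + 64 \left(-88\right)^{2}) = - (50 - 88 + 64 \cdot 7744) = - (50 - 88 + 495616) = \left(-1\right) 495578 = -495578$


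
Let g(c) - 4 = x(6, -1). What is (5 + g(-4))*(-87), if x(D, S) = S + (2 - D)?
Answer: -348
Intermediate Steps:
x(D, S) = 2 + S - D
g(c) = -1 (g(c) = 4 + (2 - 1 - 1*6) = 4 + (2 - 1 - 6) = 4 - 5 = -1)
(5 + g(-4))*(-87) = (5 - 1)*(-87) = 4*(-87) = -348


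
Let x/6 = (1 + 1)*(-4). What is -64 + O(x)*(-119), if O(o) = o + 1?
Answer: 5529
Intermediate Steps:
x = -48 (x = 6*((1 + 1)*(-4)) = 6*(2*(-4)) = 6*(-8) = -48)
O(o) = 1 + o
-64 + O(x)*(-119) = -64 + (1 - 48)*(-119) = -64 - 47*(-119) = -64 + 5593 = 5529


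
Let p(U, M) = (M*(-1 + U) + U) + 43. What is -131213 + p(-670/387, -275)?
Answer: -50472785/387 ≈ -1.3042e+5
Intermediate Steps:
p(U, M) = 43 + U + M*(-1 + U) (p(U, M) = (U + M*(-1 + U)) + 43 = 43 + U + M*(-1 + U))
-131213 + p(-670/387, -275) = -131213 + (43 - 670/387 - 1*(-275) - (-184250)/387) = -131213 + (43 - 670*1/387 + 275 - (-184250)/387) = -131213 + (43 - 670/387 + 275 - 275*(-670/387)) = -131213 + (43 - 670/387 + 275 + 184250/387) = -131213 + 306646/387 = -50472785/387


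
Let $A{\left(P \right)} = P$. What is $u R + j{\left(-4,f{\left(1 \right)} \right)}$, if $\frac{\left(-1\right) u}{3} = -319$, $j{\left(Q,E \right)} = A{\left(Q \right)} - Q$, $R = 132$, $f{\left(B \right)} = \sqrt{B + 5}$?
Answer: $126324$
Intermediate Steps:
$f{\left(B \right)} = \sqrt{5 + B}$
$j{\left(Q,E \right)} = 0$ ($j{\left(Q,E \right)} = Q - Q = 0$)
$u = 957$ ($u = \left(-3\right) \left(-319\right) = 957$)
$u R + j{\left(-4,f{\left(1 \right)} \right)} = 957 \cdot 132 + 0 = 126324 + 0 = 126324$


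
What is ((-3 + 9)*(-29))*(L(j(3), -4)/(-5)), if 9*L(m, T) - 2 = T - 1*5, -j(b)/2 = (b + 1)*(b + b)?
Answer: -406/15 ≈ -27.067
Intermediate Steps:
j(b) = -4*b*(1 + b) (j(b) = -2*(b + 1)*(b + b) = -2*(1 + b)*2*b = -4*b*(1 + b))
L(m, T) = -1/3 + T/9 (L(m, T) = 2/9 + (T - 1*5)/9 = 2/9 + (T - 5)/9 = 2/9 + (-5 + T)/9 = 2/9 + (-5/9 + T/9) = -1/3 + T/9)
((-3 + 9)*(-29))*(L(j(3), -4)/(-5)) = ((-3 + 9)*(-29))*((-1/3 + (1/9)*(-4))/(-5)) = (6*(-29))*((-1/3 - 4/9)*(-1/5)) = -(-406)*(-1)/(3*5) = -174*7/45 = -406/15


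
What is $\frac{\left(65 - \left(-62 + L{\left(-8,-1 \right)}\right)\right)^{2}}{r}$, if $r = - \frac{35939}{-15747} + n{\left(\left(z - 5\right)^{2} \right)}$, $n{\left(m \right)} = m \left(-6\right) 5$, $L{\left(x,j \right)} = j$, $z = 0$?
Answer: $- \frac{257998848}{11774311} \approx -21.912$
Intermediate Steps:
$n{\left(m \right)} = - 30 m$ ($n{\left(m \right)} = - 6 m 5 = - 30 m$)
$r = - \frac{11774311}{15747}$ ($r = - \frac{35939}{-15747} - 30 \left(0 - 5\right)^{2} = \left(-35939\right) \left(- \frac{1}{15747}\right) - 30 \left(-5\right)^{2} = \frac{35939}{15747} - 750 = - \frac{11774311}{15747} \approx -747.72$)
$\frac{\left(65 - \left(-62 + L{\left(-8,-1 \right)}\right)\right)^{2}}{r} = \frac{\left(65 + \left(62 - -1\right)\right)^{2}}{- \frac{11774311}{15747}} = \left(65 + \left(62 + 1\right)\right)^{2} \left(- \frac{15747}{11774311}\right) = \left(65 + 63\right)^{2} \left(- \frac{15747}{11774311}\right) = 128^{2} \left(- \frac{15747}{11774311}\right) = 16384 \left(- \frac{15747}{11774311}\right) = - \frac{257998848}{11774311}$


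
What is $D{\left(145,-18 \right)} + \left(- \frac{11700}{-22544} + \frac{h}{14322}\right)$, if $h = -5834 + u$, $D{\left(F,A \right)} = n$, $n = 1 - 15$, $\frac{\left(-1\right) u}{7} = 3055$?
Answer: $- \frac{206929587}{13453132} \approx -15.382$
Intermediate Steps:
$u = -21385$ ($u = \left(-7\right) 3055 = -21385$)
$n = -14$ ($n = 1 - 15 = -14$)
$D{\left(F,A \right)} = -14$
$h = -27219$ ($h = -5834 - 21385 = -27219$)
$D{\left(145,-18 \right)} + \left(- \frac{11700}{-22544} + \frac{h}{14322}\right) = -14 - \left(- \frac{2925}{5636} + \frac{9073}{4774}\right) = -14 - \frac{18585739}{13453132} = - \frac{206929587}{13453132}$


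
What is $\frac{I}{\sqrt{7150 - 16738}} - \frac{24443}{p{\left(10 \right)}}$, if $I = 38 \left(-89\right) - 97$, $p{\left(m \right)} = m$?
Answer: $- \frac{24443}{10} + \frac{3479 i \sqrt{2397}}{4794} \approx -2444.3 + 35.53 i$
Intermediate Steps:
$I = -3479$ ($I = -3382 - 97 = -3479$)
$\frac{I}{\sqrt{7150 - 16738}} - \frac{24443}{p{\left(10 \right)}} = - \frac{3479}{\sqrt{7150 - 16738}} - \frac{24443}{10} = - \frac{3479}{\sqrt{-9588}} - \frac{24443}{10} = - \frac{3479}{2 i \sqrt{2397}} - \frac{24443}{10} = - 3479 \left(- \frac{i \sqrt{2397}}{4794}\right) - \frac{24443}{10} = \frac{3479 i \sqrt{2397}}{4794} - \frac{24443}{10} = - \frac{24443}{10} + \frac{3479 i \sqrt{2397}}{4794}$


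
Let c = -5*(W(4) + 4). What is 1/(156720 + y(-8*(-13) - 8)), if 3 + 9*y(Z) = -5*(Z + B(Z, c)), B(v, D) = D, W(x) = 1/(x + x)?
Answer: 24/3760267 ≈ 6.3825e-6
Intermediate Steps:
W(x) = 1/(2*x)
c = -165/8 (c = -5*((1/2)/4 + 4) = -5*((1/2)*(1/4) + 4) = -5*(1/8 + 4) = -5*33/8 = -165/8 ≈ -20.625)
y(Z) = 89/8 - 5*Z/9 (y(Z) = -1/3 + (-5*(Z - 165/8))/9 = -1/3 + (-5*(-165/8 + Z))/9 = -1/3 + (825/8 - 5*Z)/9 = -1/3 + (275/24 - 5*Z/9) = 89/8 - 5*Z/9)
1/(156720 + y(-8*(-13) - 8)) = 1/(156720 + (89/8 - 5*(-8*(-13) - 8)/9)) = 1/(156720 + (89/8 - 5*(104 - 8)/9)) = 1/(156720 + (89/8 - 5/9*96)) = 1/(156720 + (89/8 - 160/3)) = 1/(156720 - 1013/24) = 1/(3760267/24) = 24/3760267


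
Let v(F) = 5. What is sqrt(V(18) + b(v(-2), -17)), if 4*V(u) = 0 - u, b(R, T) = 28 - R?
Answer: sqrt(74)/2 ≈ 4.3012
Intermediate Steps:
V(u) = -u/4 (V(u) = (0 - u)/4 = (-u)/4 = -u/4)
sqrt(V(18) + b(v(-2), -17)) = sqrt(-1/4*18 + (28 - 1*5)) = sqrt(-9/2 + (28 - 5)) = sqrt(-9/2 + 23) = sqrt(37/2) = sqrt(74)/2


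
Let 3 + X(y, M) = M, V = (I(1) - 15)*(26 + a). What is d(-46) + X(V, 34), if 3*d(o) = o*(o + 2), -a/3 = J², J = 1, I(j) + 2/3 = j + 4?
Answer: 2117/3 ≈ 705.67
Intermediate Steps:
I(j) = 10/3 + j (I(j) = -⅔ + (j + 4) = -⅔ + (4 + j) = 10/3 + j)
a = -3 (a = -3*1² = -3*1 = -3)
d(o) = o*(2 + o)/3 (d(o) = (o*(o + 2))/3 = (o*(2 + o))/3 = o*(2 + o)/3)
V = -736/3 (V = ((10/3 + 1) - 15)*(26 - 3) = (13/3 - 15)*23 = -32/3*23 = -736/3 ≈ -245.33)
X(y, M) = -3 + M
d(-46) + X(V, 34) = (⅓)*(-46)*(2 - 46) + (-3 + 34) = (⅓)*(-46)*(-44) + 31 = 2024/3 + 31 = 2117/3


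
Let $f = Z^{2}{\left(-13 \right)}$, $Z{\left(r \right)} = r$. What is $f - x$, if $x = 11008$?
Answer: $-10839$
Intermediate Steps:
$f = 169$ ($f = \left(-13\right)^{2} = 169$)
$f - x = 169 - 11008 = -10839$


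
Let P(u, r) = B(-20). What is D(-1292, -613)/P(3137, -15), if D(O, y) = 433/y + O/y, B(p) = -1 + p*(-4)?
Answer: 859/48427 ≈ 0.017738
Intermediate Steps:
B(p) = -1 - 4*p
P(u, r) = 79 (P(u, r) = -1 - 4*(-20) = -1 + 80 = 79)
D(-1292, -613)/P(3137, -15) = ((433 - 1292)/(-613))/79 = -1/613*(-859)*(1/79) = (859/613)*(1/79) = 859/48427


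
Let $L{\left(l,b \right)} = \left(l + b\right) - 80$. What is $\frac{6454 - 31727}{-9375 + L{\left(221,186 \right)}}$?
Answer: $\frac{25273}{9048} \approx 2.7932$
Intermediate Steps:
$L{\left(l,b \right)} = -80 + b + l$ ($L{\left(l,b \right)} = \left(b + l\right) - 80 = -80 + b + l$)
$\frac{6454 - 31727}{-9375 + L{\left(221,186 \right)}} = \frac{6454 - 31727}{-9375 + \left(-80 + 186 + 221\right)} = - \frac{25273}{-9375 + 327} = - \frac{25273}{-9048} = \left(-25273\right) \left(- \frac{1}{9048}\right) = \frac{25273}{9048}$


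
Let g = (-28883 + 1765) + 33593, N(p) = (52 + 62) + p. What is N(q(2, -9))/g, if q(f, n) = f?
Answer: 116/6475 ≈ 0.017915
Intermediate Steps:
N(p) = 114 + p
g = 6475 (g = -27118 + 33593 = 6475)
N(q(2, -9))/g = (114 + 2)/6475 = 116*(1/6475) = 116/6475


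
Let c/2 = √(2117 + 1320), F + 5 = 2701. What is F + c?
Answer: 2696 + 2*√3437 ≈ 2813.3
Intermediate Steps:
F = 2696 (F = -5 + 2701 = 2696)
c = 2*√3437 (c = 2*√(2117 + 1320) = 2*√3437 ≈ 117.25)
F + c = 2696 + 2*√3437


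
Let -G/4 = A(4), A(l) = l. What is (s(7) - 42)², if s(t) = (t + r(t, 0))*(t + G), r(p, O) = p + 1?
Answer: 31329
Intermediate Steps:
G = -16 (G = -4*4 = -16)
r(p, O) = 1 + p
s(t) = (1 + 2*t)*(-16 + t) (s(t) = (t + (1 + t))*(t - 16) = (1 + 2*t)*(-16 + t))
(s(7) - 42)² = ((-16 - 31*7 + 2*7²) - 42)² = ((-16 - 217 + 2*49) - 42)² = ((-16 - 217 + 98) - 42)² = (-135 - 42)² = (-177)² = 31329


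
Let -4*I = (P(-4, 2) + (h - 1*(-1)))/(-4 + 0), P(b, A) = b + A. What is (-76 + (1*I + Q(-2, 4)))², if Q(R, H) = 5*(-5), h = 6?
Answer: 2595321/256 ≈ 10138.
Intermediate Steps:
P(b, A) = A + b
Q(R, H) = -25
I = 5/16 (I = -((2 - 4) + (6 - 1*(-1)))/(4*(-4 + 0)) = -(-2 + (6 + 1))/(4*(-4)) = -(-2 + 7)*(-1)/(4*4) = -5*(-1)/(4*4) = -¼*(-5/4) = 5/16 ≈ 0.31250)
(-76 + (1*I + Q(-2, 4)))² = (-76 + (1*(5/16) - 25))² = (-76 + (5/16 - 25))² = (-76 - 395/16)² = (-1611/16)² = 2595321/256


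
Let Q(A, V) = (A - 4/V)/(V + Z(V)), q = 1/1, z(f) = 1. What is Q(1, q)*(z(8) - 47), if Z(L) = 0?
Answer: 138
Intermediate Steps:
q = 1 (q = 1*1 = 1)
Q(A, V) = (A - 4/V)/V (Q(A, V) = (A - 4/V)/(V + 0) = (A - 4/V)/V)
Q(1, q)*(z(8) - 47) = ((-4 + 1*1)/1**2)*(1 - 47) = (1*(-4 + 1))*(-46) = (1*(-3))*(-46) = -3*(-46) = 138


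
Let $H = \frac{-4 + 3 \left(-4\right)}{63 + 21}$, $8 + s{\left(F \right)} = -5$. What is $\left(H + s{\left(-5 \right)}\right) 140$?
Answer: $- \frac{5540}{3} \approx -1846.7$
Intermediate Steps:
$s{\left(F \right)} = -13$ ($s{\left(F \right)} = -8 - 5 = -13$)
$H = - \frac{4}{21}$ ($H = \frac{-4 - 12}{84} = \left(-16\right) \frac{1}{84} = - \frac{4}{21} \approx -0.19048$)
$\left(H + s{\left(-5 \right)}\right) 140 = \left(- \frac{4}{21} - 13\right) 140 = \left(- \frac{277}{21}\right) 140 = - \frac{5540}{3}$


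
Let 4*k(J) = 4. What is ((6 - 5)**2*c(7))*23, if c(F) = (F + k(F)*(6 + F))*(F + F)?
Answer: 6440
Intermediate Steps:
k(J) = 1 (k(J) = (1/4)*4 = 1)
c(F) = 2*F*(6 + 2*F) (c(F) = (F + 1*(6 + F))*(F + F) = (F + (6 + F))*(2*F) = (6 + 2*F)*(2*F) = 2*F*(6 + 2*F))
((6 - 5)**2*c(7))*23 = ((6 - 5)**2*(4*7*(3 + 7)))*23 = (1**2*(4*7*10))*23 = (1*280)*23 = 280*23 = 6440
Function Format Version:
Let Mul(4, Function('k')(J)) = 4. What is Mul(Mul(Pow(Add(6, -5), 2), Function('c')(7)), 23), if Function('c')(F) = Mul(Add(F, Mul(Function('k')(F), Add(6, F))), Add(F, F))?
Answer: 6440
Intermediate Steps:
Function('k')(J) = 1 (Function('k')(J) = Mul(Rational(1, 4), 4) = 1)
Function('c')(F) = Mul(2, F, Add(6, Mul(2, F))) (Function('c')(F) = Mul(Add(F, Mul(1, Add(6, F))), Add(F, F)) = Mul(Add(F, Add(6, F)), Mul(2, F)) = Mul(Add(6, Mul(2, F)), Mul(2, F)) = Mul(2, F, Add(6, Mul(2, F))))
Mul(Mul(Pow(Add(6, -5), 2), Function('c')(7)), 23) = Mul(Mul(Pow(Add(6, -5), 2), Mul(4, 7, Add(3, 7))), 23) = Mul(Mul(Pow(1, 2), Mul(4, 7, 10)), 23) = Mul(Mul(1, 280), 23) = Mul(280, 23) = 6440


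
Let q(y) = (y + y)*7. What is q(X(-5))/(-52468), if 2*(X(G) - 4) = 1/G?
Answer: -21/20180 ≈ -0.0010406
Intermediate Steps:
X(G) = 4 + 1/(2*G)
q(y) = 14*y (q(y) = (2*y)*7 = 14*y)
q(X(-5))/(-52468) = (14*(4 + (½)/(-5)))/(-52468) = (14*(4 + (½)*(-⅕)))*(-1/52468) = (14*(4 - ⅒))*(-1/52468) = (14*(39/10))*(-1/52468) = (273/5)*(-1/52468) = -21/20180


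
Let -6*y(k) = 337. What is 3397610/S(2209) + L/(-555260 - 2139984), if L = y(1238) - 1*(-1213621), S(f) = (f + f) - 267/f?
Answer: 24260192069102881/31563770693016 ≈ 768.61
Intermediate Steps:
y(k) = -337/6 (y(k) = -⅙*337 = -337/6)
S(f) = -267/f + 2*f (S(f) = 2*f - 267/f = -267/f + 2*f)
L = 7281389/6 (L = -337/6 - 1*(-1213621) = -337/6 + 1213621 = 7281389/6 ≈ 1.2136e+6)
3397610/S(2209) + L/(-555260 - 2139984) = 3397610/(-267/2209 + 2*2209) + 7281389/(6*(-555260 - 2139984)) = 3397610/(-267*1/2209 + 4418) + (7281389/6)/(-2695244) = 3397610/(-267/2209 + 4418) + (7281389/6)*(-1/2695244) = 3397610/(9759095/2209) - 7281389/16171464 = 3397610*(2209/9759095) - 7281389/16171464 = 1501064098/1951819 - 7281389/16171464 = 24260192069102881/31563770693016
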